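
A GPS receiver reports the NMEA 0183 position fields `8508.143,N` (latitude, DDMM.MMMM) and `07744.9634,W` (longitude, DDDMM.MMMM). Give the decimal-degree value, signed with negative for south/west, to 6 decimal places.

85.135717, -77.749390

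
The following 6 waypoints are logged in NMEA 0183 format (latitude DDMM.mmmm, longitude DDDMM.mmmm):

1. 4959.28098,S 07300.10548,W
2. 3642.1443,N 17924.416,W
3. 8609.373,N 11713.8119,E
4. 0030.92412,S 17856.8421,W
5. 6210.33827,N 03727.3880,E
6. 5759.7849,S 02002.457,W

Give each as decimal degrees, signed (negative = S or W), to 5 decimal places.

Point 1:
  Lat: degrees = first 2 digits = 49, minutes = 59.28098; 49 + 59.28098/60 = 49.988016
  hemisphere S, so the sign is −
  λ: degrees = first 3 digits = 73, minutes = 0.10548; 73 + 0.10548/60 = 73.001758
  W ⇒ negate
Point 2:
  Latitude: split at 2 digits → 36° and 42.1443′; 36 + 42.1443/60 = 36.702405
  N → positive
  Lon: split at 3 digits → 179° and 24.416′; 179 + 24.416/60 = 179.406933
  hemisphere W, so the sign is −
Point 3:
  φ: split at 2 digits → 86° and 9.373′; 86 + 9.373/60 = 86.156217
  N → positive
  λ: split at 3 digits → 117° and 13.8119′; 117 + 13.8119/60 = 117.230198
  E → positive
Point 4:
  Latitude: degrees = first 2 digits = 0, minutes = 30.92412; 0 + 30.92412/60 = 0.515402
  S → negative
  λ: degrees = first 3 digits = 178, minutes = 56.8421; 178 + 56.8421/60 = 178.947368
  W → negative
Point 5:
  Latitude: split at 2 digits → 62° and 10.33827′; 62 + 10.33827/60 = 62.172305
  N ⇒ keep positive
  λ: degrees = first 3 digits = 37, minutes = 27.388; 37 + 27.388/60 = 37.456467
  E ⇒ keep positive
Point 6:
  Lat: degrees = first 2 digits = 57, minutes = 59.7849; 57 + 59.7849/60 = 57.996415
  S ⇒ negate
  Longitude: split at 3 digits → 020° and 2.457′; 20 + 2.457/60 = 20.040950
  hemisphere W, so the sign is −

1. -49.98802, -73.00176
2. 36.70241, -179.40693
3. 86.15622, 117.23020
4. -0.51540, -178.94737
5. 62.17230, 37.45647
6. -57.99642, -20.04095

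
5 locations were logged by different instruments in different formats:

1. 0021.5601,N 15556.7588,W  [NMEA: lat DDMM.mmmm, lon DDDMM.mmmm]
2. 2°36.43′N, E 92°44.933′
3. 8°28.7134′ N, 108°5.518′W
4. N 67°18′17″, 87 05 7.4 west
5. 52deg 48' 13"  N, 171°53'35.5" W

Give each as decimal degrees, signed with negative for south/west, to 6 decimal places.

Point 1:
  φ: split at 2 digits → 00° and 21.5601′; 0 + 21.5601/60 = 0.3593350
  N ⇒ keep positive
  Longitude: split at 3 digits → 155° and 56.7588′; 155 + 56.7588/60 = 155.9459800
  hemisphere W, so the sign is −
Point 2:
  φ: 2 + 36.43/60 = 2.6071667
  N ⇒ keep positive
  λ: 92 + 44.933/60 = 92.7488833
  E ⇒ keep positive
Point 3:
  Lat: 8 + 28.7134/60 = 8.4785567
  N ⇒ keep positive
  Longitude: 108 + 5.518/60 = 108.0919667
  W → negative
Point 4:
  Lat: 67 + 18/60 + 17/3600 = 67.3047222
  N → positive
  Longitude: 87 + 5/60 + 7.4/3600 = 87.0853889
  W ⇒ negate
Point 5:
  φ: 52 + 48/60 + 13/3600 = 52.8036111
  N ⇒ keep positive
  Longitude: 53′ + 35.5″ = 53.59167′; 171 + 53.59167/60 = 171.8931944
  hemisphere W, so the sign is −

1. 0.359335, -155.945980
2. 2.607167, 92.748883
3. 8.478557, -108.091967
4. 67.304722, -87.085389
5. 52.803611, -171.893194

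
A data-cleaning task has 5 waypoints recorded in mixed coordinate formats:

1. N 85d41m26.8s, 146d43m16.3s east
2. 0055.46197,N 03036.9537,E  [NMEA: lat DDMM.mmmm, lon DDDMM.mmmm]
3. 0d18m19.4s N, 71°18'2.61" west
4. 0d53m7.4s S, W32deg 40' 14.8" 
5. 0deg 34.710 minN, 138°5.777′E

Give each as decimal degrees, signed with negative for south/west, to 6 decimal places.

Point 1:
  φ: 41′ + 26.8″ = 41.44667′; 85 + 41.44667/60 = 85.6907778
  N ⇒ keep positive
  Lon: 43′ + 16.3″ = 43.27167′; 146 + 43.27167/60 = 146.7211944
  E → positive
Point 2:
  φ: degrees = first 2 digits = 0, minutes = 55.46197; 0 + 55.46197/60 = 0.9243662
  N → positive
  λ: split at 3 digits → 030° and 36.9537′; 30 + 36.9537/60 = 30.6158950
  E → positive
Point 3:
  φ: 18′ + 19.4″ = 18.32333′; 0 + 18.32333/60 = 0.3053889
  N → positive
  Lon: 18′ + 2.61″ = 18.04350′; 71 + 18.04350/60 = 71.3007250
  W → negative
Point 4:
  φ: 53′ + 7.4″ = 53.12333′; 0 + 53.12333/60 = 0.8853889
  hemisphere S, so the sign is −
  Lon: 32° + 40/60 + 14.8/3600 = 32 + 0.666667 + 0.004111 = 32.6707778
  W ⇒ negate
Point 5:
  Lat: 0 + 34.71/60 = 0.5785000
  N ⇒ keep positive
  Lon: 138 + 5.777/60 = 138.0962833
  E ⇒ keep positive

1. 85.690778, 146.721194
2. 0.924366, 30.615895
3. 0.305389, -71.300725
4. -0.885389, -32.670778
5. 0.578500, 138.096283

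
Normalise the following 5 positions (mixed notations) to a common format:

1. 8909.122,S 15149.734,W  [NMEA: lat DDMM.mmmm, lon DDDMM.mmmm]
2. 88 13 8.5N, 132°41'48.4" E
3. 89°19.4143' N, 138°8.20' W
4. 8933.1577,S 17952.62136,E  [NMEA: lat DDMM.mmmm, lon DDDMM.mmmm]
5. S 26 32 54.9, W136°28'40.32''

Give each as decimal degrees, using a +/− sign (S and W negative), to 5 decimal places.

1. -89.15203, -151.82890
2. 88.21903, 132.69678
3. 89.32357, -138.13667
4. -89.55263, 179.87702
5. -26.54858, -136.47787

Point 1:
  Lat: split at 2 digits → 89° and 9.122′; 89 + 9.122/60 = 89.152033
  S ⇒ negate
  Lon: degrees = first 3 digits = 151, minutes = 49.734; 151 + 49.734/60 = 151.828900
  W → negative
Point 2:
  Latitude: 13′ + 8.5″ = 13.14167′; 88 + 13.14167/60 = 88.219028
  N → positive
  λ: 132 + 41/60 + 48.4/3600 = 132.696778
  E → positive
Point 3:
  φ: 19.4143′ = 0.323572°; total 89.323572
  N ⇒ keep positive
  λ: 138 + 8.2/60 = 138.136667
  W → negative
Point 4:
  φ: split at 2 digits → 89° and 33.1577′; 89 + 33.1577/60 = 89.552628
  S → negative
  Longitude: split at 3 digits → 179° and 52.62136′; 179 + 52.62136/60 = 179.877023
  E → positive
Point 5:
  Latitude: 32′ + 54.9″ = 32.91500′; 26 + 32.91500/60 = 26.548583
  S → negative
  λ: 136 + 28/60 + 40.32/3600 = 136.477867
  W ⇒ negate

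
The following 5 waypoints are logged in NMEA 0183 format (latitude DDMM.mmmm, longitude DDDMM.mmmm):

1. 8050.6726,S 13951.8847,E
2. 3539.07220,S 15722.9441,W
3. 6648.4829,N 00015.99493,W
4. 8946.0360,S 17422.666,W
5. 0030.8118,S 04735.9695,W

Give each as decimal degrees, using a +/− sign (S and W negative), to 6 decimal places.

1. -80.844543, 139.864745
2. -35.651203, -157.382402
3. 66.808048, -0.266582
4. -89.767267, -174.377767
5. -0.513530, -47.599492

Point 1:
  Latitude: split at 2 digits → 80° and 50.6726′; 80 + 50.6726/60 = 80.8445433
  S → negative
  λ: degrees = first 3 digits = 139, minutes = 51.8847; 139 + 51.8847/60 = 139.8647450
  E ⇒ keep positive
Point 2:
  φ: degrees = first 2 digits = 35, minutes = 39.0722; 35 + 39.0722/60 = 35.6512033
  S → negative
  λ: degrees = first 3 digits = 157, minutes = 22.9441; 157 + 22.9441/60 = 157.3824017
  hemisphere W, so the sign is −
Point 3:
  Lat: degrees = first 2 digits = 66, minutes = 48.4829; 66 + 48.4829/60 = 66.8080483
  N ⇒ keep positive
  Lon: split at 3 digits → 000° and 15.99493′; 0 + 15.99493/60 = 0.2665822
  W ⇒ negate
Point 4:
  φ: degrees = first 2 digits = 89, minutes = 46.036; 89 + 46.036/60 = 89.7672667
  S → negative
  λ: split at 3 digits → 174° and 22.666′; 174 + 22.666/60 = 174.3777667
  W ⇒ negate
Point 5:
  Lat: split at 2 digits → 00° and 30.8118′; 0 + 30.8118/60 = 0.5135300
  S ⇒ negate
  Longitude: degrees = first 3 digits = 47, minutes = 35.9695; 47 + 35.9695/60 = 47.5994917
  hemisphere W, so the sign is −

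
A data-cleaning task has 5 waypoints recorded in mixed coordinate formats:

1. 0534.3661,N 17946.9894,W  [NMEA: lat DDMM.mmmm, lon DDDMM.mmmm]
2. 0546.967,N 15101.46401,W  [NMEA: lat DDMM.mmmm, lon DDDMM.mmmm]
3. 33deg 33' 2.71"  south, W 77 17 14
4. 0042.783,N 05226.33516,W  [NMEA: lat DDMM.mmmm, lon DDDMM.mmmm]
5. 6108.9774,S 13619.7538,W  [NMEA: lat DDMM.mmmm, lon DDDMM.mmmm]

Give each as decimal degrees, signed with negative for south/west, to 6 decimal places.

1. 5.572768, -179.783157
2. 5.782783, -151.024400
3. -33.550753, -77.287222
4. 0.713050, -52.438919
5. -61.149623, -136.329230

Point 1:
  Lat: degrees = first 2 digits = 5, minutes = 34.3661; 5 + 34.3661/60 = 5.5727683
  N → positive
  Longitude: degrees = first 3 digits = 179, minutes = 46.9894; 179 + 46.9894/60 = 179.7831567
  W → negative
Point 2:
  Lat: split at 2 digits → 05° and 46.967′; 5 + 46.967/60 = 5.7827833
  N ⇒ keep positive
  Longitude: split at 3 digits → 151° and 1.46401′; 151 + 1.46401/60 = 151.0244002
  W ⇒ negate
Point 3:
  φ: 33° + 33/60 + 2.71/3600 = 33 + 0.550000 + 0.000753 = 33.5507528
  hemisphere S, so the sign is −
  Longitude: 77 + 17/60 + 14/3600 = 77.2872222
  W ⇒ negate
Point 4:
  Lat: split at 2 digits → 00° and 42.783′; 0 + 42.783/60 = 0.7130500
  N ⇒ keep positive
  Longitude: split at 3 digits → 052° and 26.33516′; 52 + 26.33516/60 = 52.4389193
  W ⇒ negate
Point 5:
  φ: degrees = first 2 digits = 61, minutes = 8.9774; 61 + 8.9774/60 = 61.1496233
  S ⇒ negate
  Longitude: degrees = first 3 digits = 136, minutes = 19.7538; 136 + 19.7538/60 = 136.3292300
  W → negative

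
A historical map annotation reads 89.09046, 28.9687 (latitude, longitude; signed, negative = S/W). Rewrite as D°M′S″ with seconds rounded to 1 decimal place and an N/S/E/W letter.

89°05′25.7″ N, 28°58′7.3″ E

Lat: whole degrees 89; 5.42760′ → 5′ and 25.656″
λ: 0.968700 × 60 = 58.12200′ → 58′, remainder × 60 = 7.320″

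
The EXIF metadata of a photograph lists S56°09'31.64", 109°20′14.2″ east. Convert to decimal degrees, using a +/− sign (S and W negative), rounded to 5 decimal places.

-56.15879, 109.33728

Lat: 56° + 9/60 + 31.64/3600 = 56 + 0.150000 + 0.008789 = 56.158789
hemisphere S, so the sign is −
Lon: 20′ + 14.2″ = 20.23667′; 109 + 20.23667/60 = 109.337278
E → positive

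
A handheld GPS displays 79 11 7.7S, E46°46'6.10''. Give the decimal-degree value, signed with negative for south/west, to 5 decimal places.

-79.18547, 46.76836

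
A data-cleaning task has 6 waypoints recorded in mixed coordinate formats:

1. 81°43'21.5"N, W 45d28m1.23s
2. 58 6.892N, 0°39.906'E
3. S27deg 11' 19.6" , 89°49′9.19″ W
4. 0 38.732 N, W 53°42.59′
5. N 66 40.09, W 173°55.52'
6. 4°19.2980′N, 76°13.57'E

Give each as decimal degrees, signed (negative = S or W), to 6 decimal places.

1. 81.722639, -45.467008
2. 58.114867, 0.665100
3. -27.188778, -89.819219
4. 0.645533, -53.709833
5. 66.668167, -173.925333
6. 4.321633, 76.226167

Point 1:
  Lat: 43′ + 21.5″ = 43.35833′; 81 + 43.35833/60 = 81.7226389
  N → positive
  λ: 45 + 28/60 + 1.23/3600 = 45.4670083
  W → negative
Point 2:
  Latitude: 6.892′ = 0.114867°; total 58.1148667
  N ⇒ keep positive
  Lon: 0 + 39.906/60 = 0.6651000
  E ⇒ keep positive
Point 3:
  Lat: 27° + 11/60 + 19.6/3600 = 27 + 0.183333 + 0.005444 = 27.1887778
  hemisphere S, so the sign is −
  Longitude: 89° + 49/60 + 9.19/3600 = 89 + 0.816667 + 0.002553 = 89.8192194
  hemisphere W, so the sign is −
Point 4:
  φ: 38.732′ = 0.645533°; total 0.6455333
  N ⇒ keep positive
  Longitude: 53 + 42.59/60 = 53.7098333
  hemisphere W, so the sign is −
Point 5:
  Lat: 40.09′ = 0.668167°; total 66.6681667
  N ⇒ keep positive
  Longitude: 55.52′ = 0.925333°; total 173.9253333
  W ⇒ negate
Point 6:
  φ: 4 + 19.298/60 = 4.3216333
  N → positive
  λ: 13.57′ = 0.226167°; total 76.2261667
  E → positive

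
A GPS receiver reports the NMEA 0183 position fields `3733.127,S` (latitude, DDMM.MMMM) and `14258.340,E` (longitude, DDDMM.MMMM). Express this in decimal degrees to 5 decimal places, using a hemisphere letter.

φ: degrees = first 2 digits = 37, minutes = 33.127; 37 + 33.127/60 = 37.552117
λ: split at 3 digits → 142° and 58.34′; 142 + 58.34/60 = 142.972333

37.55212° S, 142.97233° E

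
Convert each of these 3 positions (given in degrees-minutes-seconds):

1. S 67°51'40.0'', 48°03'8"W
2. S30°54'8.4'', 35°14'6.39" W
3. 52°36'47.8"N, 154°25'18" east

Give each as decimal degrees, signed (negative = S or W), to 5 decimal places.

1. -67.86111, -48.05222
2. -30.90233, -35.23511
3. 52.61328, 154.42167

Point 1:
  Latitude: 67° + 51/60 + 40/3600 = 67 + 0.850000 + 0.011111 = 67.861111
  hemisphere S, so the sign is −
  Lon: 48° + 3/60 + 8/3600 = 48 + 0.050000 + 0.002222 = 48.052222
  hemisphere W, so the sign is −
Point 2:
  Lat: 30° + 54/60 + 8.4/3600 = 30 + 0.900000 + 0.002333 = 30.902333
  S ⇒ negate
  Longitude: 35° + 14/60 + 6.39/3600 = 35 + 0.233333 + 0.001775 = 35.235108
  hemisphere W, so the sign is −
Point 3:
  Latitude: 36′ + 47.8″ = 36.79667′; 52 + 36.79667/60 = 52.613278
  N → positive
  λ: 154° + 25/60 + 18/3600 = 154 + 0.416667 + 0.005000 = 154.421667
  E ⇒ keep positive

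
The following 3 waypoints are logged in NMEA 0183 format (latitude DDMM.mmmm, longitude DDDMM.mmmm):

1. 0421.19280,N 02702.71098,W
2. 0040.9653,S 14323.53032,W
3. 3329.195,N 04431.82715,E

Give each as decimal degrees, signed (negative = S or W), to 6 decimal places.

1. 4.353213, -27.045183
2. -0.682755, -143.392172
3. 33.486583, 44.530453

Point 1:
  Lat: degrees = first 2 digits = 4, minutes = 21.1928; 4 + 21.1928/60 = 4.3532133
  N ⇒ keep positive
  λ: degrees = first 3 digits = 27, minutes = 2.71098; 27 + 2.71098/60 = 27.0451830
  W → negative
Point 2:
  Lat: split at 2 digits → 00° and 40.9653′; 0 + 40.9653/60 = 0.6827550
  S → negative
  Longitude: split at 3 digits → 143° and 23.53032′; 143 + 23.53032/60 = 143.3921720
  hemisphere W, so the sign is −
Point 3:
  Latitude: split at 2 digits → 33° and 29.195′; 33 + 29.195/60 = 33.4865833
  N ⇒ keep positive
  Longitude: split at 3 digits → 044° and 31.82715′; 44 + 31.82715/60 = 44.5304525
  E → positive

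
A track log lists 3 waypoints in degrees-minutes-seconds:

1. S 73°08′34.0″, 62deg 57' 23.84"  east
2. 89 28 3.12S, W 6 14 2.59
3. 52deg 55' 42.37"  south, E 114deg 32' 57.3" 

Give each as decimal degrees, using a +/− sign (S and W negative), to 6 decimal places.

1. -73.142778, 62.956622
2. -89.467533, -6.234053
3. -52.928436, 114.549250

Point 1:
  Latitude: 73° + 8/60 + 34/3600 = 73 + 0.133333 + 0.009444 = 73.1427778
  S → negative
  Lon: 62 + 57/60 + 23.84/3600 = 62.9566222
  E → positive
Point 2:
  φ: 28′ + 3.12″ = 28.05200′; 89 + 28.05200/60 = 89.4675333
  S ⇒ negate
  Lon: 14′ + 2.59″ = 14.04317′; 6 + 14.04317/60 = 6.2340528
  W → negative
Point 3:
  Latitude: 55′ + 42.37″ = 55.70617′; 52 + 55.70617/60 = 52.9284361
  S ⇒ negate
  Lon: 114° + 32/60 + 57.3/3600 = 114 + 0.533333 + 0.015917 = 114.5492500
  E ⇒ keep positive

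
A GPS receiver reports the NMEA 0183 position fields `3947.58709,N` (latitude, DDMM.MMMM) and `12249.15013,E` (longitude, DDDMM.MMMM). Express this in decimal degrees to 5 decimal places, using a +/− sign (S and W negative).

39.79312, 122.81917

Lat: split at 2 digits → 39° and 47.58709′; 39 + 47.58709/60 = 39.793118
N → positive
λ: split at 3 digits → 122° and 49.15013′; 122 + 49.15013/60 = 122.819169
E ⇒ keep positive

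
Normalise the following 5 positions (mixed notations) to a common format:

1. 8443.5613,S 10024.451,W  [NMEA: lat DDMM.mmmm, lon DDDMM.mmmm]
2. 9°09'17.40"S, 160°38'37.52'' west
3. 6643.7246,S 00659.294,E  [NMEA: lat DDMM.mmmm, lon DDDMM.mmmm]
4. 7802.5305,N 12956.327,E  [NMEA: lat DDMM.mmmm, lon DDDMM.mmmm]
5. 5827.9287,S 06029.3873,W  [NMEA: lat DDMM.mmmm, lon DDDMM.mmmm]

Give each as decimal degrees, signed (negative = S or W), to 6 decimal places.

Point 1:
  Lat: degrees = first 2 digits = 84, minutes = 43.5613; 84 + 43.5613/60 = 84.7260217
  hemisphere S, so the sign is −
  λ: split at 3 digits → 100° and 24.451′; 100 + 24.451/60 = 100.4075167
  W ⇒ negate
Point 2:
  Latitude: 9 + 9/60 + 17.4/3600 = 9.1548333
  S ⇒ negate
  Longitude: 160 + 38/60 + 37.52/3600 = 160.6437556
  W → negative
Point 3:
  φ: split at 2 digits → 66° and 43.7246′; 66 + 43.7246/60 = 66.7287433
  S ⇒ negate
  Lon: split at 3 digits → 006° and 59.294′; 6 + 59.294/60 = 6.9882333
  E ⇒ keep positive
Point 4:
  φ: degrees = first 2 digits = 78, minutes = 2.5305; 78 + 2.5305/60 = 78.0421750
  N ⇒ keep positive
  λ: split at 3 digits → 129° and 56.327′; 129 + 56.327/60 = 129.9387833
  E ⇒ keep positive
Point 5:
  φ: split at 2 digits → 58° and 27.9287′; 58 + 27.9287/60 = 58.4654783
  S → negative
  Longitude: degrees = first 3 digits = 60, minutes = 29.3873; 60 + 29.3873/60 = 60.4897883
  W → negative

1. -84.726022, -100.407517
2. -9.154833, -160.643756
3. -66.728743, 6.988233
4. 78.042175, 129.938783
5. -58.465478, -60.489788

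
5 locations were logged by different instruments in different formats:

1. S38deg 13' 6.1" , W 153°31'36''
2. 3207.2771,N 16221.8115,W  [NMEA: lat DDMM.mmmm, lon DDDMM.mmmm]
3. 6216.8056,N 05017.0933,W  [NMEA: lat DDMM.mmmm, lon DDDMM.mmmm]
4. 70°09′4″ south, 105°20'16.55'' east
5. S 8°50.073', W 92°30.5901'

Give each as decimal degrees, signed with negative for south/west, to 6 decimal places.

Point 1:
  Latitude: 38 + 13/60 + 6.1/3600 = 38.2183611
  S ⇒ negate
  Longitude: 153° + 31/60 + 36/3600 = 153 + 0.516667 + 0.010000 = 153.5266667
  W → negative
Point 2:
  φ: degrees = first 2 digits = 32, minutes = 7.2771; 32 + 7.2771/60 = 32.1212850
  N → positive
  Longitude: split at 3 digits → 162° and 21.8115′; 162 + 21.8115/60 = 162.3635250
  W → negative
Point 3:
  Lat: degrees = first 2 digits = 62, minutes = 16.8056; 62 + 16.8056/60 = 62.2800933
  N ⇒ keep positive
  Lon: split at 3 digits → 050° and 17.0933′; 50 + 17.0933/60 = 50.2848883
  W ⇒ negate
Point 4:
  Latitude: 9′ + 4″ = 9.06667′; 70 + 9.06667/60 = 70.1511111
  hemisphere S, so the sign is −
  λ: 105° + 20/60 + 16.55/3600 = 105 + 0.333333 + 0.004597 = 105.3379306
  E ⇒ keep positive
Point 5:
  φ: 8 + 50.073/60 = 8.8345500
  hemisphere S, so the sign is −
  Longitude: 30.5901′ = 0.509835°; total 92.5098350
  W → negative

1. -38.218361, -153.526667
2. 32.121285, -162.363525
3. 62.280093, -50.284888
4. -70.151111, 105.337931
5. -8.834550, -92.509835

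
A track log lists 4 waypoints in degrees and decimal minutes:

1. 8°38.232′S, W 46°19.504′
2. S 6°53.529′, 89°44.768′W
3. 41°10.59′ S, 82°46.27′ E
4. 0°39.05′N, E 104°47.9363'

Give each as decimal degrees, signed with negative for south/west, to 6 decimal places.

1. -8.637200, -46.325067
2. -6.892150, -89.746133
3. -41.176500, 82.771167
4. 0.650833, 104.798938

Point 1:
  Latitude: 38.232′ = 0.637200°; total 8.6372000
  S ⇒ negate
  λ: 19.504′ = 0.325067°; total 46.3250667
  W → negative
Point 2:
  φ: 53.529′ = 0.892150°; total 6.8921500
  hemisphere S, so the sign is −
  Longitude: 89 + 44.768/60 = 89.7461333
  W → negative
Point 3:
  Lat: 41 + 10.59/60 = 41.1765000
  hemisphere S, so the sign is −
  λ: 82 + 46.27/60 = 82.7711667
  E → positive
Point 4:
  φ: 0 + 39.05/60 = 0.6508333
  N → positive
  Lon: 47.9363′ = 0.798938°; total 104.7989383
  E ⇒ keep positive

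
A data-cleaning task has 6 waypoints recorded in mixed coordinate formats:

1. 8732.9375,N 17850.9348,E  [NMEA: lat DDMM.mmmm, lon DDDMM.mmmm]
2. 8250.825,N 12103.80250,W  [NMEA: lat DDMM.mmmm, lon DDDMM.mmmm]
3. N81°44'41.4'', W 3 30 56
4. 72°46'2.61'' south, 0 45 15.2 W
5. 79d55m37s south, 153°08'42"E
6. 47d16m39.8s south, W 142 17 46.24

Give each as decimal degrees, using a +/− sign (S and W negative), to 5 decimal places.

Point 1:
  Lat: degrees = first 2 digits = 87, minutes = 32.9375; 87 + 32.9375/60 = 87.548958
  N → positive
  λ: degrees = first 3 digits = 178, minutes = 50.9348; 178 + 50.9348/60 = 178.848913
  E ⇒ keep positive
Point 2:
  φ: degrees = first 2 digits = 82, minutes = 50.825; 82 + 50.825/60 = 82.847083
  N → positive
  Longitude: degrees = first 3 digits = 121, minutes = 3.8025; 121 + 3.8025/60 = 121.063375
  W ⇒ negate
Point 3:
  φ: 44′ + 41.4″ = 44.69000′; 81 + 44.69000/60 = 81.744833
  N ⇒ keep positive
  Longitude: 3 + 30/60 + 56/3600 = 3.515556
  W ⇒ negate
Point 4:
  φ: 72 + 46/60 + 2.61/3600 = 72.767392
  hemisphere S, so the sign is −
  Lon: 0 + 45/60 + 15.2/3600 = 0.754222
  W → negative
Point 5:
  Latitude: 55′ + 37″ = 55.61667′; 79 + 55.61667/60 = 79.926944
  hemisphere S, so the sign is −
  λ: 8′ + 42″ = 8.70000′; 153 + 8.70000/60 = 153.145000
  E ⇒ keep positive
Point 6:
  Latitude: 47 + 16/60 + 39.8/3600 = 47.277722
  S → negative
  Longitude: 142° + 17/60 + 46.24/3600 = 142 + 0.283333 + 0.012844 = 142.296178
  W → negative

1. 87.54896, 178.84891
2. 82.84708, -121.06338
3. 81.74483, -3.51556
4. -72.76739, -0.75422
5. -79.92694, 153.14500
6. -47.27772, -142.29618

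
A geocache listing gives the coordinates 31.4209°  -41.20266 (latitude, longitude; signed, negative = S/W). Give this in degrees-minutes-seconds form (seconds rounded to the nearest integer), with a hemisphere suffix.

Latitude: whole degrees 31; 25.25400′ → 25′ and 15.24″
Longitude is negative → W; |value| = 41.202660
Lon: whole degrees 41; 12.15960′ → 12′ and 9.58″

31°25′15″ N, 41°12′10″ W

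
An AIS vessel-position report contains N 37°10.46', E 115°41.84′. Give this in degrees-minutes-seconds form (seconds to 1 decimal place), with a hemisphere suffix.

37°10′27.6″ N, 115°41′50.4″ E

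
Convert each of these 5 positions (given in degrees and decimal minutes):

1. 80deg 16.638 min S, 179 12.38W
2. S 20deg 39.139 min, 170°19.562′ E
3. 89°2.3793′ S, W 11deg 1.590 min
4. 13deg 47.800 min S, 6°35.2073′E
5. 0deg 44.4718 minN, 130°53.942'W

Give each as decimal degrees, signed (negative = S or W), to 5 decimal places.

1. -80.27730, -179.20633
2. -20.65232, 170.32603
3. -89.03966, -11.02650
4. -13.79667, 6.58679
5. 0.74120, -130.89903

Point 1:
  Latitude: 80 + 16.638/60 = 80.277300
  S ⇒ negate
  Longitude: 179 + 12.38/60 = 179.206333
  W → negative
Point 2:
  Latitude: 39.139′ = 0.652317°; total 20.652317
  S ⇒ negate
  λ: 170 + 19.562/60 = 170.326033
  E ⇒ keep positive
Point 3:
  Lat: 2.3793′ = 0.039655°; total 89.039655
  hemisphere S, so the sign is −
  Lon: 1.59′ = 0.026500°; total 11.026500
  W → negative
Point 4:
  Lat: 13 + 47.8/60 = 13.796667
  S ⇒ negate
  λ: 35.2073′ = 0.586788°; total 6.586788
  E ⇒ keep positive
Point 5:
  Lat: 0 + 44.4718/60 = 0.741197
  N → positive
  Lon: 130 + 53.942/60 = 130.899033
  hemisphere W, so the sign is −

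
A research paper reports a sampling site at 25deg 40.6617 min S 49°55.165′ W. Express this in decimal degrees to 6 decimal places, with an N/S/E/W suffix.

φ: 40.6617′ = 0.677695°; total 25.6776950
Longitude: 55.165′ = 0.919417°; total 49.9194167

25.677695° S, 49.919417° W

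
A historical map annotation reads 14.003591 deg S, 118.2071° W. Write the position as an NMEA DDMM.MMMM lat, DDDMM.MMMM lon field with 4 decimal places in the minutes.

1400.2155,S / 11812.4260,W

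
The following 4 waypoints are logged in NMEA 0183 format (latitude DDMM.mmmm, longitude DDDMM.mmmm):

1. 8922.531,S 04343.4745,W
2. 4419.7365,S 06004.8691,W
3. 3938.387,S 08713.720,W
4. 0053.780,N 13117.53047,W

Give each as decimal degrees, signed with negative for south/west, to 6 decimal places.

1. -89.375517, -43.724575
2. -44.328942, -60.081152
3. -39.639783, -87.228667
4. 0.896333, -131.292175

Point 1:
  φ: degrees = first 2 digits = 89, minutes = 22.531; 89 + 22.531/60 = 89.3755167
  S → negative
  Lon: split at 3 digits → 043° and 43.4745′; 43 + 43.4745/60 = 43.7245750
  W ⇒ negate
Point 2:
  φ: degrees = first 2 digits = 44, minutes = 19.7365; 44 + 19.7365/60 = 44.3289417
  S ⇒ negate
  Longitude: degrees = first 3 digits = 60, minutes = 4.8691; 60 + 4.8691/60 = 60.0811517
  hemisphere W, so the sign is −
Point 3:
  Latitude: degrees = first 2 digits = 39, minutes = 38.387; 39 + 38.387/60 = 39.6397833
  S ⇒ negate
  λ: split at 3 digits → 087° and 13.72′; 87 + 13.72/60 = 87.2286667
  W ⇒ negate
Point 4:
  φ: degrees = first 2 digits = 0, minutes = 53.78; 0 + 53.78/60 = 0.8963333
  N ⇒ keep positive
  λ: degrees = first 3 digits = 131, minutes = 17.53047; 131 + 17.53047/60 = 131.2921745
  W ⇒ negate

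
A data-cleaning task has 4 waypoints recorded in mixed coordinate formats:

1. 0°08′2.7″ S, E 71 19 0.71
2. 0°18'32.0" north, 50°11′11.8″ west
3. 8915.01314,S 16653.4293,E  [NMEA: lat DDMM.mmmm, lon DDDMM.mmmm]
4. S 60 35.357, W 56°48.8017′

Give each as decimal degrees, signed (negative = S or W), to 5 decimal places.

Point 1:
  Lat: 0 + 8/60 + 2.7/3600 = 0.134083
  S → negative
  Lon: 71° + 19/60 + 0.71/3600 = 71 + 0.316667 + 0.000197 = 71.316864
  E ⇒ keep positive
Point 2:
  Latitude: 18′ + 32″ = 18.53333′; 0 + 18.53333/60 = 0.308889
  N → positive
  Longitude: 11′ + 11.8″ = 11.19667′; 50 + 11.19667/60 = 50.186611
  W ⇒ negate
Point 3:
  φ: degrees = first 2 digits = 89, minutes = 15.01314; 89 + 15.01314/60 = 89.250219
  S ⇒ negate
  λ: split at 3 digits → 166° and 53.4293′; 166 + 53.4293/60 = 166.890488
  E ⇒ keep positive
Point 4:
  φ: 35.357′ = 0.589283°; total 60.589283
  S ⇒ negate
  Lon: 56 + 48.8017/60 = 56.813362
  W → negative

1. -0.13408, 71.31686
2. 0.30889, -50.18661
3. -89.25022, 166.89049
4. -60.58928, -56.81336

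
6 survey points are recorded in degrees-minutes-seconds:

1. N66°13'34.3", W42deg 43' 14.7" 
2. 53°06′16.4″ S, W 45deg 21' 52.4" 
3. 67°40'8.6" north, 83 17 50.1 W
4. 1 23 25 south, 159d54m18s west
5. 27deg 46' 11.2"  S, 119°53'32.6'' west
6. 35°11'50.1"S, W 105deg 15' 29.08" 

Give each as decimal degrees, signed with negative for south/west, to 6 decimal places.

1. 66.226194, -42.720750
2. -53.104556, -45.364556
3. 67.669056, -83.297250
4. -1.390278, -159.905000
5. -27.769778, -119.892389
6. -35.197250, -105.258078

Point 1:
  Lat: 66° + 13/60 + 34.3/3600 = 66 + 0.216667 + 0.009528 = 66.2261944
  N → positive
  Longitude: 42° + 43/60 + 14.7/3600 = 42 + 0.716667 + 0.004083 = 42.7207500
  W → negative
Point 2:
  Lat: 53° + 6/60 + 16.4/3600 = 53 + 0.100000 + 0.004556 = 53.1045556
  S → negative
  λ: 45 + 21/60 + 52.4/3600 = 45.3645556
  W ⇒ negate
Point 3:
  Lat: 67° + 40/60 + 8.6/3600 = 67 + 0.666667 + 0.002389 = 67.6690556
  N ⇒ keep positive
  λ: 83° + 17/60 + 50.1/3600 = 83 + 0.283333 + 0.013917 = 83.2972500
  hemisphere W, so the sign is −
Point 4:
  φ: 1 + 23/60 + 25/3600 = 1.3902778
  S → negative
  Lon: 54′ + 18″ = 54.30000′; 159 + 54.30000/60 = 159.9050000
  W ⇒ negate
Point 5:
  Latitude: 46′ + 11.2″ = 46.18667′; 27 + 46.18667/60 = 27.7697778
  S ⇒ negate
  λ: 119 + 53/60 + 32.6/3600 = 119.8923889
  W ⇒ negate
Point 6:
  Latitude: 35° + 11/60 + 50.1/3600 = 35 + 0.183333 + 0.013917 = 35.1972500
  S ⇒ negate
  λ: 15′ + 29.08″ = 15.48467′; 105 + 15.48467/60 = 105.2580778
  W → negative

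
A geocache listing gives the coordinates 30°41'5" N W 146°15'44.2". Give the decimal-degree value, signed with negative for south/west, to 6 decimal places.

φ: 30 + 41/60 + 5/3600 = 30.6847222
N → positive
Lon: 15′ + 44.2″ = 15.73667′; 146 + 15.73667/60 = 146.2622778
W → negative

30.684722, -146.262278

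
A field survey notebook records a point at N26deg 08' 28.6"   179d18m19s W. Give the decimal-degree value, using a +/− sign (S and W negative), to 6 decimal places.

26.141278, -179.305278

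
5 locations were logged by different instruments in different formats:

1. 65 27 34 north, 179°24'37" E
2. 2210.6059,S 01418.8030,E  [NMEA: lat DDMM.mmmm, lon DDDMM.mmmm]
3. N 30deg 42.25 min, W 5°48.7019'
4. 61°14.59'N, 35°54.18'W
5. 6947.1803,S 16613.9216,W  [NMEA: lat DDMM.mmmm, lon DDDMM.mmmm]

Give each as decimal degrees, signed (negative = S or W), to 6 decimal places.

1. 65.459444, 179.410278
2. -22.176765, 14.313383
3. 30.704167, -5.811698
4. 61.243167, -35.903000
5. -69.786338, -166.232027

Point 1:
  Lat: 65 + 27/60 + 34/3600 = 65.4594444
  N → positive
  Longitude: 179° + 24/60 + 37/3600 = 179 + 0.400000 + 0.010278 = 179.4102778
  E ⇒ keep positive
Point 2:
  Lat: split at 2 digits → 22° and 10.6059′; 22 + 10.6059/60 = 22.1767650
  S ⇒ negate
  Lon: split at 3 digits → 014° and 18.803′; 14 + 18.803/60 = 14.3133833
  E → positive
Point 3:
  Lat: 30 + 42.25/60 = 30.7041667
  N ⇒ keep positive
  λ: 5 + 48.7019/60 = 5.8116983
  W → negative
Point 4:
  φ: 14.59′ = 0.243167°; total 61.2431667
  N ⇒ keep positive
  Longitude: 54.18′ = 0.903000°; total 35.9030000
  W ⇒ negate
Point 5:
  φ: degrees = first 2 digits = 69, minutes = 47.1803; 69 + 47.1803/60 = 69.7863383
  hemisphere S, so the sign is −
  Longitude: degrees = first 3 digits = 166, minutes = 13.9216; 166 + 13.9216/60 = 166.2320267
  W → negative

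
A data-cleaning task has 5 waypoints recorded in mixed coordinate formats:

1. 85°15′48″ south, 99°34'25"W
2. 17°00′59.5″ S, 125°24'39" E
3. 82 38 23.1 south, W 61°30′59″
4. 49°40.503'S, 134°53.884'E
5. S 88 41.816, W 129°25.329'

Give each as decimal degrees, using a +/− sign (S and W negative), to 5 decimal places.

Point 1:
  Latitude: 85 + 15/60 + 48/3600 = 85.263333
  S → negative
  Longitude: 34′ + 25″ = 34.41667′; 99 + 34.41667/60 = 99.573611
  W → negative
Point 2:
  φ: 17° + 0/60 + 59.5/3600 = 17 + 0.000000 + 0.016528 = 17.016528
  hemisphere S, so the sign is −
  Lon: 125 + 24/60 + 39/3600 = 125.410833
  E ⇒ keep positive
Point 3:
  Latitude: 82 + 38/60 + 23.1/3600 = 82.639750
  S → negative
  Longitude: 61° + 30/60 + 59/3600 = 61 + 0.500000 + 0.016389 = 61.516389
  W ⇒ negate
Point 4:
  φ: 40.503′ = 0.675050°; total 49.675050
  S → negative
  Lon: 134 + 53.884/60 = 134.898067
  E → positive
Point 5:
  φ: 41.816′ = 0.696933°; total 88.696933
  S ⇒ negate
  Lon: 129 + 25.329/60 = 129.422150
  hemisphere W, so the sign is −

1. -85.26333, -99.57361
2. -17.01653, 125.41083
3. -82.63975, -61.51639
4. -49.67505, 134.89807
5. -88.69693, -129.42215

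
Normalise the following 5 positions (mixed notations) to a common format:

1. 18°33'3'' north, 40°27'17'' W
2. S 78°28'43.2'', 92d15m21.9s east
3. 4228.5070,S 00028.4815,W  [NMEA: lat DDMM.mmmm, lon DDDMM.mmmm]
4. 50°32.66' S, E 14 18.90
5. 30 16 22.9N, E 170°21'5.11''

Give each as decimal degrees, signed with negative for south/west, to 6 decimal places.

1. 18.550833, -40.454722
2. -78.478667, 92.256083
3. -42.475117, -0.474692
4. -50.544333, 14.315000
5. 30.273028, 170.351419

Point 1:
  Latitude: 18° + 33/60 + 3/3600 = 18 + 0.550000 + 0.000833 = 18.5508333
  N → positive
  Lon: 40° + 27/60 + 17/3600 = 40 + 0.450000 + 0.004722 = 40.4547222
  W ⇒ negate
Point 2:
  Lat: 28′ + 43.2″ = 28.72000′; 78 + 28.72000/60 = 78.4786667
  S → negative
  Longitude: 92° + 15/60 + 21.9/3600 = 92 + 0.250000 + 0.006083 = 92.2560833
  E → positive
Point 3:
  Lat: degrees = first 2 digits = 42, minutes = 28.507; 42 + 28.507/60 = 42.4751167
  hemisphere S, so the sign is −
  Lon: split at 3 digits → 000° and 28.4815′; 0 + 28.4815/60 = 0.4746917
  hemisphere W, so the sign is −
Point 4:
  φ: 50 + 32.66/60 = 50.5443333
  S → negative
  Longitude: 18.9′ = 0.315000°; total 14.3150000
  E → positive
Point 5:
  φ: 30° + 16/60 + 22.9/3600 = 30 + 0.266667 + 0.006361 = 30.2730278
  N ⇒ keep positive
  Lon: 170° + 21/60 + 5.11/3600 = 170 + 0.350000 + 0.001419 = 170.3514194
  E ⇒ keep positive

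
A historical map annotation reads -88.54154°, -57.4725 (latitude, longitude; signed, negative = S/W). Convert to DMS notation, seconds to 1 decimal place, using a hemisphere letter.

88°32′29.5″ S, 57°28′21.0″ W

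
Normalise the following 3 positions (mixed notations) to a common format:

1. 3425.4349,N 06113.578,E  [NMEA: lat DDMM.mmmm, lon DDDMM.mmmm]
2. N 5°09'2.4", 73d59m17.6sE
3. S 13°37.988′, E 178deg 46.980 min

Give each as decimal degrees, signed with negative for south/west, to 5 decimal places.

Point 1:
  Latitude: degrees = first 2 digits = 34, minutes = 25.4349; 34 + 25.4349/60 = 34.423915
  N ⇒ keep positive
  Longitude: degrees = first 3 digits = 61, minutes = 13.578; 61 + 13.578/60 = 61.226300
  E ⇒ keep positive
Point 2:
  Lat: 9′ + 2.4″ = 9.04000′; 5 + 9.04000/60 = 5.150667
  N ⇒ keep positive
  Longitude: 73 + 59/60 + 17.6/3600 = 73.988222
  E ⇒ keep positive
Point 3:
  Latitude: 13 + 37.988/60 = 13.633133
  S → negative
  Lon: 178 + 46.98/60 = 178.783000
  E ⇒ keep positive

1. 34.42392, 61.22630
2. 5.15067, 73.98822
3. -13.63313, 178.78300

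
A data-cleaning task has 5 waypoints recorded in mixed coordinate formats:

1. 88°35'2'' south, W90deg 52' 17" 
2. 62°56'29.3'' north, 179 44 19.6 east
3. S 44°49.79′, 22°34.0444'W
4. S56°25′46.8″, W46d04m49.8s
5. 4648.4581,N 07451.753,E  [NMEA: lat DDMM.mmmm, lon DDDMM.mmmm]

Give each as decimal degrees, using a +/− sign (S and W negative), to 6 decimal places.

1. -88.583889, -90.871389
2. 62.941472, 179.738778
3. -44.829833, -22.567407
4. -56.429667, -46.080500
5. 46.807635, 74.862550

Point 1:
  φ: 35′ + 2″ = 35.03333′; 88 + 35.03333/60 = 88.5838889
  S → negative
  Lon: 90 + 52/60 + 17/3600 = 90.8713889
  W ⇒ negate
Point 2:
  φ: 62° + 56/60 + 29.3/3600 = 62 + 0.933333 + 0.008139 = 62.9414722
  N → positive
  Lon: 179 + 44/60 + 19.6/3600 = 179.7387778
  E → positive
Point 3:
  Latitude: 49.79′ = 0.829833°; total 44.8298333
  S ⇒ negate
  Longitude: 22 + 34.0444/60 = 22.5674067
  W ⇒ negate
Point 4:
  Lat: 25′ + 46.8″ = 25.78000′; 56 + 25.78000/60 = 56.4296667
  S → negative
  λ: 4′ + 49.8″ = 4.83000′; 46 + 4.83000/60 = 46.0805000
  W → negative
Point 5:
  Lat: degrees = first 2 digits = 46, minutes = 48.4581; 46 + 48.4581/60 = 46.8076350
  N → positive
  λ: degrees = first 3 digits = 74, minutes = 51.753; 74 + 51.753/60 = 74.8625500
  E → positive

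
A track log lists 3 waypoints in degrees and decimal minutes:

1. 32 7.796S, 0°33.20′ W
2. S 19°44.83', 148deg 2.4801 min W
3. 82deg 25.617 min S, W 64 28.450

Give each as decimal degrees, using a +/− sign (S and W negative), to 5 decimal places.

1. -32.12993, -0.55333
2. -19.74717, -148.04134
3. -82.42695, -64.47417

Point 1:
  Lat: 7.796′ = 0.129933°; total 32.129933
  S → negative
  Lon: 0 + 33.2/60 = 0.553333
  hemisphere W, so the sign is −
Point 2:
  Latitude: 44.83′ = 0.747167°; total 19.747167
  S → negative
  Lon: 148 + 2.4801/60 = 148.041335
  W ⇒ negate
Point 3:
  φ: 82 + 25.617/60 = 82.426950
  hemisphere S, so the sign is −
  λ: 28.45′ = 0.474167°; total 64.474167
  W → negative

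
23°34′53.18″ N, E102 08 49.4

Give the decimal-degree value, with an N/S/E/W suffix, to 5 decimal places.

23.58144° N, 102.14706° E

Lat: 34′ + 53.18″ = 34.88633′; 23 + 34.88633/60 = 23.581439
λ: 102 + 8/60 + 49.4/3600 = 102.147056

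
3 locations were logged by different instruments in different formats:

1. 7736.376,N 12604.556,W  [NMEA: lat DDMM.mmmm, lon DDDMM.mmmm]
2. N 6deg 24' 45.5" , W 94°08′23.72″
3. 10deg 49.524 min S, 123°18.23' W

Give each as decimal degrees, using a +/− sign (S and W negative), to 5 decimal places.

Point 1:
  Latitude: degrees = first 2 digits = 77, minutes = 36.376; 77 + 36.376/60 = 77.606267
  N → positive
  λ: split at 3 digits → 126° and 4.556′; 126 + 4.556/60 = 126.075933
  W → negative
Point 2:
  Lat: 6° + 24/60 + 45.5/3600 = 6 + 0.400000 + 0.012639 = 6.412639
  N → positive
  λ: 94 + 8/60 + 23.72/3600 = 94.139922
  W ⇒ negate
Point 3:
  φ: 10 + 49.524/60 = 10.825400
  S ⇒ negate
  Longitude: 18.23′ = 0.303833°; total 123.303833
  W ⇒ negate

1. 77.60627, -126.07593
2. 6.41264, -94.13992
3. -10.82540, -123.30383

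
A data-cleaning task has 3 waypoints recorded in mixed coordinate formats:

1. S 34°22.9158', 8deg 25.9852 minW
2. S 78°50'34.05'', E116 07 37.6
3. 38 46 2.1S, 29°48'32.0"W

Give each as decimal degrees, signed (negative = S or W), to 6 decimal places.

Point 1:
  Latitude: 34 + 22.9158/60 = 34.3819300
  hemisphere S, so the sign is −
  λ: 8 + 25.9852/60 = 8.4330867
  hemisphere W, so the sign is −
Point 2:
  Latitude: 50′ + 34.05″ = 50.56750′; 78 + 50.56750/60 = 78.8427917
  hemisphere S, so the sign is −
  Longitude: 116 + 7/60 + 37.6/3600 = 116.1271111
  E ⇒ keep positive
Point 3:
  φ: 38 + 46/60 + 2.1/3600 = 38.7672500
  hemisphere S, so the sign is −
  Longitude: 48′ + 32″ = 48.53333′; 29 + 48.53333/60 = 29.8088889
  W ⇒ negate

1. -34.381930, -8.433087
2. -78.842792, 116.127111
3. -38.767250, -29.808889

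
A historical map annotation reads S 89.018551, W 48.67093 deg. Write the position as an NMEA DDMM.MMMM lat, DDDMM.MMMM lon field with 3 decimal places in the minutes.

Latitude: fractional part 0.018551 → 1.11306 minutes
Lon: fractional part 0.670930 → 40.25580 minutes

8901.113,S / 04840.256,W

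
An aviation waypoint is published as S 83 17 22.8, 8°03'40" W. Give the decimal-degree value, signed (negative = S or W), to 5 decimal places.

φ: 83 + 17/60 + 22.8/3600 = 83.289667
hemisphere S, so the sign is −
λ: 8 + 3/60 + 40/3600 = 8.061111
W → negative

-83.28967, -8.06111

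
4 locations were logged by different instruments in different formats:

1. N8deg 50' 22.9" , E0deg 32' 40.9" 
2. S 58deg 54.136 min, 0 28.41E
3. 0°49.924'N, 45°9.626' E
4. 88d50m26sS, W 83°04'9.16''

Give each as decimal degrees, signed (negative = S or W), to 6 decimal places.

1. 8.839694, 0.544694
2. -58.902267, 0.473500
3. 0.832067, 45.160433
4. -88.840556, -83.069211

Point 1:
  φ: 8 + 50/60 + 22.9/3600 = 8.8396944
  N → positive
  Longitude: 0° + 32/60 + 40.9/3600 = 0 + 0.533333 + 0.011361 = 0.5446944
  E → positive
Point 2:
  Latitude: 54.136′ = 0.902267°; total 58.9022667
  hemisphere S, so the sign is −
  Longitude: 0 + 28.41/60 = 0.4735000
  E → positive
Point 3:
  Lat: 49.924′ = 0.832067°; total 0.8320667
  N ⇒ keep positive
  Lon: 9.626′ = 0.160433°; total 45.1604333
  E → positive
Point 4:
  Lat: 50′ + 26″ = 50.43333′; 88 + 50.43333/60 = 88.8405556
  S → negative
  λ: 4′ + 9.16″ = 4.15267′; 83 + 4.15267/60 = 83.0692111
  W → negative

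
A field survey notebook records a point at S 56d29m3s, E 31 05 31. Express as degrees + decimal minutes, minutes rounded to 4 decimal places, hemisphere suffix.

φ: 29 + 3/60 = 29.050000′
Lon: 5 + 31/60 = 5.516667′

56° 29.0500′ S, 31° 5.5167′ E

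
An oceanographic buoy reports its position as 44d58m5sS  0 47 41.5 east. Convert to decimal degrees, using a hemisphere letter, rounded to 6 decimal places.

44.968056° S, 0.794861° E

φ: 44 + 58/60 + 5/3600 = 44.9680556
Longitude: 47′ + 41.5″ = 47.69167′; 0 + 47.69167/60 = 0.7948611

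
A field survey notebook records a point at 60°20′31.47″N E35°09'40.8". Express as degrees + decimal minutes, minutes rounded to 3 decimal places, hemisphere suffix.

60° 20.525′ N, 35° 9.680′ E

φ: 20 + 31.47/60 = 20.52450′
Longitude: seconds/60 = 0.68000; minutes = 9 + 0.68000 = 9.68000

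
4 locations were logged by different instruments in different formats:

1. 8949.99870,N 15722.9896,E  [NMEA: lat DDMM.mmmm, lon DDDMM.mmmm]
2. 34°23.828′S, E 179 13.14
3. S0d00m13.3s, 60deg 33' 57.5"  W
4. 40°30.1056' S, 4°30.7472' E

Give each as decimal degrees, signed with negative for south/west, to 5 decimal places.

Point 1:
  Lat: split at 2 digits → 89° and 49.9987′; 89 + 49.9987/60 = 89.833312
  N ⇒ keep positive
  λ: degrees = first 3 digits = 157, minutes = 22.9896; 157 + 22.9896/60 = 157.383160
  E → positive
Point 2:
  φ: 34 + 23.828/60 = 34.397133
  S ⇒ negate
  Longitude: 179 + 13.14/60 = 179.219000
  E → positive
Point 3:
  Lat: 0 + 0/60 + 13.3/3600 = 0.003694
  hemisphere S, so the sign is −
  λ: 60 + 33/60 + 57.5/3600 = 60.565972
  W → negative
Point 4:
  Latitude: 40 + 30.1056/60 = 40.501760
  S ⇒ negate
  λ: 30.7472′ = 0.512453°; total 4.512453
  E → positive

1. 89.83331, 157.38316
2. -34.39713, 179.21900
3. -0.00369, -60.56597
4. -40.50176, 4.51245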